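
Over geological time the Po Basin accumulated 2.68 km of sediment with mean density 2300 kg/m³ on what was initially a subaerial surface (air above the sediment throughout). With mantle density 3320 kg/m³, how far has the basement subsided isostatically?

1.86 km

Subaerial load: s = t ρ_sed / ρ_m = 2.68 km × 2300/3320 = 1.86 km.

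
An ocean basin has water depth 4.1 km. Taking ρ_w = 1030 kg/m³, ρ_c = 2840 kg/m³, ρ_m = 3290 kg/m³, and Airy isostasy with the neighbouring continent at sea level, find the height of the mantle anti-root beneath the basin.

16.5 km

Isostatic balance requires: replacing crust with seawater at the top is compensated by replacing crust with mantle at the base: d (ρ_c − ρ_w) = a (ρ_m − ρ_c).
a = d (ρ_c − ρ_w)/(ρ_m − ρ_c) = 4.1 km × 1810/450 = 16.5 km.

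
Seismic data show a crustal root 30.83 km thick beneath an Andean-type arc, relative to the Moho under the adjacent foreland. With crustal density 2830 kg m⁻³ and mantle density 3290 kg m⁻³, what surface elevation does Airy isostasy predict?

By Archimedes' principle applied to the lithosphere: ρ_c h = (ρ_m − ρ_c) r.
h = r (ρ_m − ρ_c) / ρ_c = 30.83 km × (3290 − 2830) / 2830 = 5.01 km.

5.01 km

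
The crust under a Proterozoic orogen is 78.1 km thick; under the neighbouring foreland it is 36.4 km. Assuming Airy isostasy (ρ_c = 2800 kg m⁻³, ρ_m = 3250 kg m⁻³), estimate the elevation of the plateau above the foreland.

5.77 km

Excess crust Δ = 78.1 km − 36.4 km = 41.7 km, split between elevation h and root r with h + r = Δ.
Airy balance ρ_c h = (ρ_m − ρ_c) r gives r = h ρ_c/(ρ_m − ρ_c), so h (1 + ρ_c/(ρ_m − ρ_c)) = Δ, i.e. h = Δ (ρ_m − ρ_c)/ρ_m.
h = 41.7 km × 450/3250 = 5.77 km.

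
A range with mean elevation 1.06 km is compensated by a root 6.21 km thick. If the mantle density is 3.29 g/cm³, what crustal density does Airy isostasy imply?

2.81 g/cm³

ρ_c h = (ρ_m − ρ_c) r → ρ_c (h + r) = ρ_m r → ρ_c = ρ_m r / (h + r).
ρ_c = 3.29 × 6.21 km / (1.06 km + 6.21 km) = 2.81 g/cm³.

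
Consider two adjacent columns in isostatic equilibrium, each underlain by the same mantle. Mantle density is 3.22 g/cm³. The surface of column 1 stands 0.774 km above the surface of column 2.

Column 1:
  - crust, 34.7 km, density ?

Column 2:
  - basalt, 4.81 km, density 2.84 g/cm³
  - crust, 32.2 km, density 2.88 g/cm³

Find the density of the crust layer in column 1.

2.78 g/cm³

Take the compensation level at the base of the deeper column (depth z_c below the surface of column 1) and equate Σ ρ_i t_i down to z_c; mantle fills any gap and the z_c terms cancel.
Column 1: 34.7×ρ + (z_c − 34.7)×3.22
Column 2: 0.774×0 + 4.81×2.84 + 32.2×2.88 + (z_c − 0.774 − 37.01)×3.22
The z_c×3.22 term appears on both sides and cancels. Collect the known terms of each column as K = Σ(ρt)_known − 3.22 × (depth of known layers): K_1 = 0 − 3.22×34.7 = −111.734; K_2 = 106.3964 − 3.22×(0.774 + 37.01) = −15.26808.
Balance: K_1 + 34.7×ρ = K_2, so ρ = (K_2 − K_1)/34.7 = 96.4659/34.7 = 2.78 g/cm³.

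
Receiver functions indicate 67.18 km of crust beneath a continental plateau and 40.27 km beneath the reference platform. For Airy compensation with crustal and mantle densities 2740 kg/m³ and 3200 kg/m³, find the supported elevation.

3.87 km

Excess crust Δ = 67.18 km − 40.27 km = 26.91 km, split between elevation h and root r with h + r = Δ.
Airy balance ρ_c h = (ρ_m − ρ_c) r gives r = h ρ_c/(ρ_m − ρ_c), so h (1 + ρ_c/(ρ_m − ρ_c)) = Δ, i.e. h = Δ (ρ_m − ρ_c)/ρ_m.
h = 26.91 km × 460/3200 = 3.87 km.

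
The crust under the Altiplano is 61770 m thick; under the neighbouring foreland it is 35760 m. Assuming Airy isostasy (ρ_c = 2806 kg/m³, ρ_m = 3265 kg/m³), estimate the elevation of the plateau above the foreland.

Excess crust Δ = 61770 m − 35760 m = 26010 m, split between elevation h and root r with h + r = Δ.
Airy balance ρ_c h = (ρ_m − ρ_c) r gives r = h ρ_c/(ρ_m − ρ_c), so h (1 + ρ_c/(ρ_m − ρ_c)) = Δ, i.e. h = Δ (ρ_m − ρ_c)/ρ_m.
h = 26010 m × 459/3265 = 3660 m.

3660 m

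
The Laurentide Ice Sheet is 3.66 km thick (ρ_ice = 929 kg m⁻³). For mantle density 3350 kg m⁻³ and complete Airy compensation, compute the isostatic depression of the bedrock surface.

For local isostatic compensation: the ice load ρ_ice t is balanced by mantle displaced below, ρ_m s.
s = t ρ_ice / ρ_m = 3.66 km × 929/3350 = 1.01 km.

1.01 km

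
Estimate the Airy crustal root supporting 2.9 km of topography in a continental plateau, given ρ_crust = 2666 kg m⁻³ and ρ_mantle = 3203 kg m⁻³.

Isostatic balance requires: the weight of the topography is balanced by the buoyancy of the root, ρ_c h = (ρ_m − ρ_c) r.
r = h · ρ_c / (ρ_m − ρ_c) = 2.9 km × 2666 / (3203 − 2666) = 14.4 km.

14.4 km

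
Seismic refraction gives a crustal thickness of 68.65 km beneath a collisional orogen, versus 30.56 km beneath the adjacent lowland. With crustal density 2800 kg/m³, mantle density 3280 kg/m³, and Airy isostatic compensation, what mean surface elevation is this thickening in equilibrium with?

Excess crust Δ = 68.65 km − 30.56 km = 38.09 km, split between elevation h and root r with h + r = Δ.
Airy balance ρ_c h = (ρ_m − ρ_c) r gives r = h ρ_c/(ρ_m − ρ_c), so h (1 + ρ_c/(ρ_m − ρ_c)) = Δ, i.e. h = Δ (ρ_m − ρ_c)/ρ_m.
h = 38.09 km × 480/3280 = 5.57 km.

5.57 km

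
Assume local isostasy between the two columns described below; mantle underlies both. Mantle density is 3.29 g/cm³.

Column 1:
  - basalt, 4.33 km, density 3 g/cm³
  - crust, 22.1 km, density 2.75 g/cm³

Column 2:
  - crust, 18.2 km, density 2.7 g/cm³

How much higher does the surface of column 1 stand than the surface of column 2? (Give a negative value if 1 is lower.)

For any compensation level in the mantle, the mantle terms cancel and isostasy reduces to e = (Σt_1 − Σt_2) − (Σ(ρt)_1 − Σ(ρt)_2) / ρ_m.
Σt_1 = 26.43 km; Σt_2 = 18.2 km; Σ(ρt)_1 = 73.765; Σ(ρt)_2 = 49.14 (in km·g/cm³).
e = (26.43 − 18.2) − (73.765 − 49.14) / 3.29 = 0.745 km.

0.745 km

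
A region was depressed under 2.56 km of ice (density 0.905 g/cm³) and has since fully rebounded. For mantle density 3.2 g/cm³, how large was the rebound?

Removing the load lets mantle flow back in; uplift u satisfies ρ_ice t = ρ_m u.
u = t ρ_ice/ρ_m = 2.56 km × 0.905/3.2 = 0.724 km.

0.724 km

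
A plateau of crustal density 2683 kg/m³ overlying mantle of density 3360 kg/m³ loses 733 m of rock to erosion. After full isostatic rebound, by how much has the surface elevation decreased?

148 m

Rebound u = e ρ_c/ρ_m = 733 m × 2683/3360 = 585.3 m.
Net surface drop = e − u = 733 m − 585.3 m = e (ρ_m − ρ_c)/ρ_m = 148 m.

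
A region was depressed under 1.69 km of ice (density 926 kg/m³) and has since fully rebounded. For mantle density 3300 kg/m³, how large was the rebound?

0.474 km

Removing the load lets mantle flow back in; uplift u satisfies ρ_ice t = ρ_m u.
u = t ρ_ice/ρ_m = 1.69 km × 926/3300 = 0.474 km.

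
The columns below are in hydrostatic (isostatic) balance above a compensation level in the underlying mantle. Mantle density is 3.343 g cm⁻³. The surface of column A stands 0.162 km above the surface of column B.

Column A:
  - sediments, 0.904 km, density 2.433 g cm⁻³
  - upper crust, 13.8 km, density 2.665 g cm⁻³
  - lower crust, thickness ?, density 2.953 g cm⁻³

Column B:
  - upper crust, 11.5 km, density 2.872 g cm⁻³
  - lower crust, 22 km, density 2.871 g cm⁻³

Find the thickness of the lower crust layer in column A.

Take the compensation level at the base of the deeper column (depth z_c below the surface of column A) and equate Σ ρ_i t_i down to z_c; mantle fills any gap and the z_c terms cancel.
Column A: 0.904×2.433 + 13.8×2.665 + x×2.953 + (z_c − 14.704 − x)×3.343
Column B: 0.162×0 + 11.5×2.872 + 22×2.871 + (z_c − 0.162 − 33.5)×3.343
The z_c×3.343 term appears on both sides and cancels. Collect the known terms of each column as K = Σ(ρt)_known − 3.343 × (depth of known layers): K_A = 38.976432 − 3.343×14.704 = −10.17904; K_B = 96.19 − 3.343×(0.162 + 33.5) = −16.342066.
Balance: K_A − x×(3.343 − 2.953) = K_B, so x = (K_A − K_B)/(3.343 − 2.953) = 6.16303/0.39 = 15.8 km.

15.8 km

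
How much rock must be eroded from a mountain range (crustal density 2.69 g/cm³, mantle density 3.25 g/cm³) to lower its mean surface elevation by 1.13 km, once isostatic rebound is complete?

Net drop Δ = e − u = e − e ρ_c/ρ_m = e (ρ_m − ρ_c)/ρ_m.
e = Δ ρ_m/(ρ_m − ρ_c) = 1.13 km × 3.25/0.56 = 6.56 km.

6.56 km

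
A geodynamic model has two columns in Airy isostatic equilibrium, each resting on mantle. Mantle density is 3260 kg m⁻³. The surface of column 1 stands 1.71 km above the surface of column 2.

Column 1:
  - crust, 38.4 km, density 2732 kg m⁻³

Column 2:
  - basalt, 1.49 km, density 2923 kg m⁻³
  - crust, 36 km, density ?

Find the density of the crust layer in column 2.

Take the compensation level at the base of the deeper column (depth z_c below the surface of column 1) and equate Σ ρ_i t_i down to z_c; mantle fills any gap and the z_c terms cancel.
Column 1: 38.4×2732 + (z_c − 38.4)×3260
Column 2: 1.71×0 + 1.49×2923 + 36×ρ + (z_c − 1.71 − 37.49)×3260
The z_c×3260 term appears on both sides and cancels. Collect the known terms of each column as K = Σ(ρt)_known − 3260 × (depth of known layers): K_1 = 104908.8 − 3260×38.4 = −20275.2; K_2 = 4355.27 − 3260×(1.71 + 37.49) = −123436.73.
Balance: K_1 = K_2 + 36×ρ, so ρ = (K_1 − K_2)/36 = 103162/36 = 2870 kg m⁻³.

2870 kg m⁻³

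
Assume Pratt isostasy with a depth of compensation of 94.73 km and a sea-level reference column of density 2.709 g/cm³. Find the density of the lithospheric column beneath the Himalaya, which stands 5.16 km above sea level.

2.57 g/cm³

Pratt balance: ρ_ref D = ρ (D + h).
ρ = ρ_ref D/(D + h) = 2.709 × 94.73 km/(94.73 km + 5.16 km) = 2.57 g/cm³.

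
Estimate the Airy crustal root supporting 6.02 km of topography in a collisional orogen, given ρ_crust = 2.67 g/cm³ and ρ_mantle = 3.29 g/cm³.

Isostatic balance requires: the weight of the topography is balanced by the buoyancy of the root, ρ_c h = (ρ_m − ρ_c) r.
r = h · ρ_c / (ρ_m − ρ_c) = 6.02 km × 2.67 / (3.29 − 2.67) = 25.9 km.

25.9 km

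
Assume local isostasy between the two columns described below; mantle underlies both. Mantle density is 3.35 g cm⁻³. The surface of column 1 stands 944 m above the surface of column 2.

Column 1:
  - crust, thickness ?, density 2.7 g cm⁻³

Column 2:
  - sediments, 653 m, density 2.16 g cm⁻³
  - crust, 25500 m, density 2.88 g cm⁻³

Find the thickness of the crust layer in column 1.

Take the compensation level at the base of the deeper column (depth z_c below the surface of column 1) and equate Σ ρ_i t_i down to z_c; mantle fills any gap and the z_c terms cancel.
Column 1: x×2.7 + (z_c − 0 − x)×3.35
Column 2: 944×0 + 653×2.16 + 25500×2.88 + (z_c − 944 − 26153)×3.35
The z_c×3.35 term appears on both sides and cancels. Collect the known terms of each column as K = Σ(ρt)_known − 3.35 × (depth of known layers): K_1 = 0 − 3.35×0 = 0; K_2 = 74850.48 − 3.35×(944 + 26153) = −15924.47.
Balance: K_1 − x×(3.35 − 2.7) = K_2, so x = (K_1 − K_2)/(3.35 − 2.7) = 15924.5/0.65 = 24500 m.

24500 m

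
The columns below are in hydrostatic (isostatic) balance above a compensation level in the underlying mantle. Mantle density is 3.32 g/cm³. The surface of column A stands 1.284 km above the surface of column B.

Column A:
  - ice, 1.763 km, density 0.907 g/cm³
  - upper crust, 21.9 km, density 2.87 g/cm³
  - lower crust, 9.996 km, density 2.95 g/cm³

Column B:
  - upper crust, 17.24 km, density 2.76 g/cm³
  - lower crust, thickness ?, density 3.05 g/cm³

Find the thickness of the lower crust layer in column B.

Take the compensation level at the base of the deeper column (depth z_c below the surface of column A) and equate Σ ρ_i t_i down to z_c; mantle fills any gap and the z_c terms cancel.
Column A: 1.763×0.907 + 21.9×2.87 + 9.996×2.95 + (z_c − 33.659)×3.32
Column B: 1.284×0 + 17.24×2.76 + x×3.05 + (z_c − 1.284 − 17.24 − x)×3.32
The z_c×3.32 term appears on both sides and cancels. Collect the known terms of each column as K = Σ(ρt)_known − 3.32 × (depth of known layers): K_A = 93.940241 − 3.32×33.659 = −17.807639; K_B = 47.5824 − 3.32×(1.284 + 17.24) = −13.91728.
Balance: K_A = K_B − x×(3.32 − 3.05), so x = (K_B − K_A)/(3.32 − 3.05) = 3.89036/0.27 = 14.4 km.

14.4 km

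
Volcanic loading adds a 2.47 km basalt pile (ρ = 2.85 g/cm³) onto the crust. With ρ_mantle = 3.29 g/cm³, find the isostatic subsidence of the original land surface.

Subaerial loading: s = t ρ_load / ρ_m.
s = 2.47 km × 2.85/3.29 = 2.14 km.

2.14 km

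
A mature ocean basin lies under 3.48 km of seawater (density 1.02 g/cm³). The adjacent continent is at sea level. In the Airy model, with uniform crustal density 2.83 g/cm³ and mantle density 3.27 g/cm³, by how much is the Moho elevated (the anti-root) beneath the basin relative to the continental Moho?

14.3 km

Equating mass per unit area of the two columns: replacing crust with seawater at the top is compensated by replacing crust with mantle at the base: d (ρ_c − ρ_w) = a (ρ_m − ρ_c).
a = d (ρ_c − ρ_w)/(ρ_m − ρ_c) = 3.48 km × 1.81/0.44 = 14.3 km.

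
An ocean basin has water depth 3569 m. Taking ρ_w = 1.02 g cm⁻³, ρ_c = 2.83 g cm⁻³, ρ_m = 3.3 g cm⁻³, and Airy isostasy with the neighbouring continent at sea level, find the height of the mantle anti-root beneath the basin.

13700 m

By Archimedes' principle applied to the lithosphere: replacing crust with seawater at the top is compensated by replacing crust with mantle at the base: d (ρ_c − ρ_w) = a (ρ_m − ρ_c).
a = d (ρ_c − ρ_w)/(ρ_m − ρ_c) = 3569 m × 1.81/0.47 = 13700 m.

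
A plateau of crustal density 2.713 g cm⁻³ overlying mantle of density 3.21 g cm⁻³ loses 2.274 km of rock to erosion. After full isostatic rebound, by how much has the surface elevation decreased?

0.352 km

Rebound u = e ρ_c/ρ_m = 2.274 km × 2.713/3.21 = 1.922 km.
Net surface drop = e − u = 2.274 km − 1.922 km = e (ρ_m − ρ_c)/ρ_m = 0.352 km.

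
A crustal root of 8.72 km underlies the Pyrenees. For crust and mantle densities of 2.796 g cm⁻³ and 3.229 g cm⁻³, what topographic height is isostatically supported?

1.35 km

For local isostatic compensation: ρ_c h = (ρ_m − ρ_c) r.
h = r (ρ_m − ρ_c) / ρ_c = 8.72 km × (3.229 − 2.796) / 2.796 = 1.35 km.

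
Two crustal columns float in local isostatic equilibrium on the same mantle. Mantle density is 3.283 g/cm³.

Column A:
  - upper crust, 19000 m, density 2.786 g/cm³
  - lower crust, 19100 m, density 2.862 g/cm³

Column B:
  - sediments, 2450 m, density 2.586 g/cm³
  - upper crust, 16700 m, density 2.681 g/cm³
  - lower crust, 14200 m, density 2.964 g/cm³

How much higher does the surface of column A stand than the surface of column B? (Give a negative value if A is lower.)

For any compensation level in the mantle, the mantle terms cancel and isostasy reduces to e = (Σt_A − Σt_B) − (Σ(ρt)_A − Σ(ρt)_B) / ρ_m.
Σt_A = 38100 m; Σt_B = 33350 m; Σ(ρt)_A = 107598.2; Σ(ρt)_B = 93197.2 (in m·g/cm³).
e = (38100 − 33350) − (107598.2 − 93197.2) / 3.283 = 363 m.

363 m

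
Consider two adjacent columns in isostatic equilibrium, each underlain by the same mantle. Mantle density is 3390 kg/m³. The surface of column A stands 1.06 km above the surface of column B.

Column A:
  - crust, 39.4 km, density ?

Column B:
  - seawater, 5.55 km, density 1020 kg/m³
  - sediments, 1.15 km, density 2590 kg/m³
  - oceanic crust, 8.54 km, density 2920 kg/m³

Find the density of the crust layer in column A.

2840 kg/m³

Take the compensation level at the base of the deeper column (depth z_c below the surface of column A) and equate Σ ρ_i t_i down to z_c; mantle fills any gap and the z_c terms cancel.
Column A: 39.4×ρ + (z_c − 39.4)×3390
Column B: 1.06×0 + 5.55×1020 + 1.15×2590 + 8.54×2920 + (z_c − 1.06 − 15.24)×3390
The z_c×3390 term appears on both sides and cancels. Collect the known terms of each column as K = Σ(ρt)_known − 3390 × (depth of known layers): K_A = 0 − 3390×39.4 = −133566; K_B = 33576.3 − 3390×(1.06 + 15.24) = −21680.7.
Balance: K_A + 39.4×ρ = K_B, so ρ = (K_B − K_A)/39.4 = 111885/39.4 = 2840 kg/m³.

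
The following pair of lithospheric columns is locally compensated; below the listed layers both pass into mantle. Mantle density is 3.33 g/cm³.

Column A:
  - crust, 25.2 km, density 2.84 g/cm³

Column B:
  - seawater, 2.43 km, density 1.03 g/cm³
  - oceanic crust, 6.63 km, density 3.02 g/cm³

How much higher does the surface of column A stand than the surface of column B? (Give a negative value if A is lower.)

1.41 km

For any compensation level in the mantle, the mantle terms cancel and isostasy reduces to e = (Σt_A − Σt_B) − (Σ(ρt)_A − Σ(ρt)_B) / ρ_m.
Σt_A = 25.2 km; Σt_B = 9.06 km; Σ(ρt)_A = 71.568; Σ(ρt)_B = 22.5255 (in km·g/cm³).
e = (25.2 − 9.06) − (71.568 − 22.5255) / 3.33 = 1.41 km.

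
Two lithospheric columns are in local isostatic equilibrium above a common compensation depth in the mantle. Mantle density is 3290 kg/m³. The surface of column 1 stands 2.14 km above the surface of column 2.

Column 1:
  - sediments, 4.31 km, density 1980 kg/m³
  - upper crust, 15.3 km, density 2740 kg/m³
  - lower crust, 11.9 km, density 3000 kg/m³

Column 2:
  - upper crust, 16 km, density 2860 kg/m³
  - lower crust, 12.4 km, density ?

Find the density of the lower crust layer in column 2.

3000 kg/m³

Take the compensation level at the base of the deeper column (depth z_c below the surface of column 1) and equate Σ ρ_i t_i down to z_c; mantle fills any gap and the z_c terms cancel.
Column 1: 4.31×1980 + 15.3×2740 + 11.9×3000 + (z_c − 31.51)×3290
Column 2: 2.14×0 + 16×2860 + 12.4×ρ + (z_c − 2.14 − 28.4)×3290
The z_c×3290 term appears on both sides and cancels. Collect the known terms of each column as K = Σ(ρt)_known − 3290 × (depth of known layers): K_1 = 86155.8 − 3290×31.51 = −17512.1; K_2 = 45760 − 3290×(2.14 + 28.4) = −54716.6.
Balance: K_1 = K_2 + 12.4×ρ, so ρ = (K_1 − K_2)/12.4 = 37204.5/12.4 = 3000 kg/m³.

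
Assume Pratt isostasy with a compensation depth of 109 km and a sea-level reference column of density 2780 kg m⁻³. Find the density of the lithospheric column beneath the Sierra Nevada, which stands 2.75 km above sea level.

2710 kg m⁻³

Pratt balance: ρ_ref D = ρ (D + h).
ρ = ρ_ref D/(D + h) = 2780 × 109 km/(109 km + 2.75 km) = 2710 kg m⁻³.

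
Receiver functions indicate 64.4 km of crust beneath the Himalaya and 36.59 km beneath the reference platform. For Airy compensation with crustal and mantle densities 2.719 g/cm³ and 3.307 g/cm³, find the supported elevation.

Excess crust Δ = 64.4 km − 36.59 km = 27.81 km, split between elevation h and root r with h + r = Δ.
Airy balance ρ_c h = (ρ_m − ρ_c) r gives r = h ρ_c/(ρ_m − ρ_c), so h (1 + ρ_c/(ρ_m − ρ_c)) = Δ, i.e. h = Δ (ρ_m − ρ_c)/ρ_m.
h = 27.81 km × 0.588/3.307 = 4.94 km.

4.94 km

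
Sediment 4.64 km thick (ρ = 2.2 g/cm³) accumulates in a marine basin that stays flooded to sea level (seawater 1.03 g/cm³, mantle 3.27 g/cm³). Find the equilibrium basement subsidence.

2.42 km

Submarine loading: the sediment displaces seawater, and the subsidence is in turn flooded, so s (ρ_m − ρ_w) = t (ρ_sed − ρ_w).
s = 4.64 km × (2.2 − 1.03) / (3.27 − 1.03) = 2.42 km.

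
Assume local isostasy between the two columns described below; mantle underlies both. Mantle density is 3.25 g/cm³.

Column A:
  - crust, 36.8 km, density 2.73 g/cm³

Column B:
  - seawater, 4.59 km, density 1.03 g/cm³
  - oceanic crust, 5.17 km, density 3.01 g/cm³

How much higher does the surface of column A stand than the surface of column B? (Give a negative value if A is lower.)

For any compensation level in the mantle, the mantle terms cancel and isostasy reduces to e = (Σt_A − Σt_B) − (Σ(ρt)_A − Σ(ρt)_B) / ρ_m.
Σt_A = 36.8 km; Σt_B = 9.76 km; Σ(ρt)_A = 100.464; Σ(ρt)_B = 20.2894 (in km·g/cm³).
e = (36.8 − 9.76) − (100.464 − 20.2894) / 3.25 = 2.37 km.

2.37 km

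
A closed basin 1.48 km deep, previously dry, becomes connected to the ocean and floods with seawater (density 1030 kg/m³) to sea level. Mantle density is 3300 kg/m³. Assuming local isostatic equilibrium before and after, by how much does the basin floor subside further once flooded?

After flooding the water column is d + s deep. Its weight must equal the weight of mantle displaced by the extra subsidence s: (d + s) ρ_w = s ρ_m.
s = d ρ_w / (ρ_m − ρ_w) = 1.48 km × 1030/(3300 − 1030) = 0.672 km.

0.672 km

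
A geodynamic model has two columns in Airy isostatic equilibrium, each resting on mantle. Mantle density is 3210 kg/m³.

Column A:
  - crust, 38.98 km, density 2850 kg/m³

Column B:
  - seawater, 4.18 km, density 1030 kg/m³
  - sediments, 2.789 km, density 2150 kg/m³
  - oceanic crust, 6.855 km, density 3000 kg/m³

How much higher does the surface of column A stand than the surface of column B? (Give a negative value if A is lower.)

0.163 km

For any compensation level in the mantle, the mantle terms cancel and isostasy reduces to e = (Σt_A − Σt_B) − (Σ(ρt)_A − Σ(ρt)_B) / ρ_m.
Σt_A = 38.98 km; Σt_B = 13.824 km; Σ(ρt)_A = 111093; Σ(ρt)_B = 30866.75 (in km·kg/m³).
e = (38.98 − 13.824) − (111093 − 30866.75) / 3210 = 0.163 km.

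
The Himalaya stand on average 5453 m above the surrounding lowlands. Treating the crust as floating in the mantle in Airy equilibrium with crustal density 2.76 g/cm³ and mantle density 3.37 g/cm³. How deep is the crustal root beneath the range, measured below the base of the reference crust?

24700 m

By Archimedes' principle applied to the lithosphere: the weight of the topography is balanced by the buoyancy of the root, ρ_c h = (ρ_m − ρ_c) r.
r = h · ρ_c / (ρ_m − ρ_c) = 5453 m × 2.76 / (3.37 − 2.76) = 24700 m.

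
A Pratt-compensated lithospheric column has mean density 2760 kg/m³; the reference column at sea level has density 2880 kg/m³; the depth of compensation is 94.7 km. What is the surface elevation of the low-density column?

4.12 km

ρ_ref D = ρ (D + h) → h = D (ρ_ref − ρ)/ρ.
h = 94.7 km × (2880 − 2760)/2760 = 4.12 km.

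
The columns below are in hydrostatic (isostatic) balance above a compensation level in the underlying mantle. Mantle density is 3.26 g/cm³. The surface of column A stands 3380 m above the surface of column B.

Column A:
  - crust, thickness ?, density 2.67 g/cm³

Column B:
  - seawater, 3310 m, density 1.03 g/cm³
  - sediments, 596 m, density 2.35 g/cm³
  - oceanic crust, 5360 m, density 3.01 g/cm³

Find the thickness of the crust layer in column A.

34400 m

Take the compensation level at the base of the deeper column (depth z_c below the surface of column A) and equate Σ ρ_i t_i down to z_c; mantle fills any gap and the z_c terms cancel.
Column A: x×2.67 + (z_c − 0 − x)×3.26
Column B: 3380×0 + 3310×1.03 + 596×2.35 + 5360×3.01 + (z_c − 3380 − 9266)×3.26
The z_c×3.26 term appears on both sides and cancels. Collect the known terms of each column as K = Σ(ρt)_known − 3.26 × (depth of known layers): K_A = 0 − 3.26×0 = 0; K_B = 20943.5 − 3.26×(3380 + 9266) = −20282.46.
Balance: K_A − x×(3.26 − 2.67) = K_B, so x = (K_A − K_B)/(3.26 − 2.67) = 20282.5/0.59 = 34400 m.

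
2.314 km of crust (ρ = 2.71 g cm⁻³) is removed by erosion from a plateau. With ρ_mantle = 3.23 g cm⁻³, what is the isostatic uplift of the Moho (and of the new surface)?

1.94 km

Unloading: uplift u = e ρ_c/ρ_m = 2.314 km × 2.71/3.23 = 1.94 km.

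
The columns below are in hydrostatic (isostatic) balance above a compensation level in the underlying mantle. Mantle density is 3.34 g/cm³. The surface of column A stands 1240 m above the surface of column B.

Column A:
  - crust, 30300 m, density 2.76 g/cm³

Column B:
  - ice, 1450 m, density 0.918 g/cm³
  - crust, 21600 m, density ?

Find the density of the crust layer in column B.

Take the compensation level at the base of the deeper column (depth z_c below the surface of column A) and equate Σ ρ_i t_i down to z_c; mantle fills any gap and the z_c terms cancel.
Column A: 30300×2.76 + (z_c − 30300)×3.34
Column B: 1240×0 + 1450×0.918 + 21600×ρ + (z_c − 1240 − 23050)×3.34
The z_c×3.34 term appears on both sides and cancels. Collect the known terms of each column as K = Σ(ρt)_known − 3.34 × (depth of known layers): K_A = 83628 − 3.34×30300 = −17574; K_B = 1331.1 − 3.34×(1240 + 23050) = −79797.5.
Balance: K_A = K_B + 21600×ρ, so ρ = (K_A − K_B)/21600 = 62223.5/21600 = 2.88 g/cm³.

2.88 g/cm³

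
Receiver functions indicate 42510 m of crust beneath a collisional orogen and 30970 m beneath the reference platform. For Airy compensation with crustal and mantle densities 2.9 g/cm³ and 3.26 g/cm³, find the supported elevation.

1270 m

Excess crust Δ = 42510 m − 30970 m = 11540 m, split between elevation h and root r with h + r = Δ.
Airy balance ρ_c h = (ρ_m − ρ_c) r gives r = h ρ_c/(ρ_m − ρ_c), so h (1 + ρ_c/(ρ_m − ρ_c)) = Δ, i.e. h = Δ (ρ_m − ρ_c)/ρ_m.
h = 11540 m × 0.36/3.26 = 1270 m.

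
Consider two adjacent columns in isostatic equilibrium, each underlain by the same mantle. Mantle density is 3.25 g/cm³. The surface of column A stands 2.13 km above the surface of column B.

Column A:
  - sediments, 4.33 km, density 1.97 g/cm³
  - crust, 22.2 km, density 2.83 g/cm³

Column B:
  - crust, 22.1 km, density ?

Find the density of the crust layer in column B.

2.89 g/cm³

Take the compensation level at the base of the deeper column (depth z_c below the surface of column A) and equate Σ ρ_i t_i down to z_c; mantle fills any gap and the z_c terms cancel.
Column A: 4.33×1.97 + 22.2×2.83 + (z_c − 26.53)×3.25
Column B: 2.13×0 + 22.1×ρ + (z_c − 2.13 − 22.1)×3.25
The z_c×3.25 term appears on both sides and cancels. Collect the known terms of each column as K = Σ(ρt)_known − 3.25 × (depth of known layers): K_A = 71.3561 − 3.25×26.53 = −14.8664; K_B = 0 − 3.25×(2.13 + 22.1) = −78.7475.
Balance: K_A = K_B + 22.1×ρ, so ρ = (K_A − K_B)/22.1 = 63.8811/22.1 = 2.89 g/cm³.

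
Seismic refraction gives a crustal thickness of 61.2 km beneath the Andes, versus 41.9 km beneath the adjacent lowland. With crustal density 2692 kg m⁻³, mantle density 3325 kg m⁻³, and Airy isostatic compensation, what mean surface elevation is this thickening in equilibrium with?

3.67 km

Excess crust Δ = 61.2 km − 41.9 km = 19.3 km, split between elevation h and root r with h + r = Δ.
Airy balance ρ_c h = (ρ_m − ρ_c) r gives r = h ρ_c/(ρ_m − ρ_c), so h (1 + ρ_c/(ρ_m − ρ_c)) = Δ, i.e. h = Δ (ρ_m − ρ_c)/ρ_m.
h = 19.3 km × 633/3325 = 3.67 km.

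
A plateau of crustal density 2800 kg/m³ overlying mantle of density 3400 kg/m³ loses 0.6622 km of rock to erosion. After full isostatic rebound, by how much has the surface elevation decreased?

Rebound u = e ρ_c/ρ_m = 0.6622 km × 2800/3400 = 0.5453 km.
Net surface drop = e − u = 0.6622 km − 0.5453 km = e (ρ_m − ρ_c)/ρ_m = 0.117 km.

0.117 km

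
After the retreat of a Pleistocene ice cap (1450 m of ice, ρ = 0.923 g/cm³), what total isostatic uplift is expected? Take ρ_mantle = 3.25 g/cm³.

Removing the load lets mantle flow back in; uplift u satisfies ρ_ice t = ρ_m u.
u = t ρ_ice/ρ_m = 1450 m × 0.923/3.25 = 412 m.

412 m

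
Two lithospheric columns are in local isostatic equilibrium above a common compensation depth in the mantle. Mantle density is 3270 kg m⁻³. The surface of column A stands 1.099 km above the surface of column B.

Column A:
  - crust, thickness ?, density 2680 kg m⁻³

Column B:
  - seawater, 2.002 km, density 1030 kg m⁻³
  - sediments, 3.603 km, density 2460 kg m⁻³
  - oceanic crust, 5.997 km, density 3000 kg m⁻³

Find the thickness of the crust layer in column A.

Take the compensation level at the base of the deeper column (depth z_c below the surface of column A) and equate Σ ρ_i t_i down to z_c; mantle fills any gap and the z_c terms cancel.
Column A: x×2680 + (z_c − 0 − x)×3270
Column B: 1.099×0 + 2.002×1030 + 3.603×2460 + 5.997×3000 + (z_c − 1.099 − 11.602)×3270
The z_c×3270 term appears on both sides and cancels. Collect the known terms of each column as K = Σ(ρt)_known − 3270 × (depth of known layers): K_A = 0 − 3270×0 = 0; K_B = 28916.44 − 3270×(1.099 + 11.602) = −12615.83.
Balance: K_A − x×(3270 − 2680) = K_B, so x = (K_A − K_B)/(3270 − 2680) = 12615.8/590 = 21.4 km.

21.4 km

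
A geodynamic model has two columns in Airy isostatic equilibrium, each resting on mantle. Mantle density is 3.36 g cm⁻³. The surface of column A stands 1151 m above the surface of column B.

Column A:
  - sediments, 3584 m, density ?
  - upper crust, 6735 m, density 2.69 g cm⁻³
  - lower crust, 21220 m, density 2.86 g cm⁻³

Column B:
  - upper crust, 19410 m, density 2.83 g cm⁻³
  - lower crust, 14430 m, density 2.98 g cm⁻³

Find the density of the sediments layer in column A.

Take the compensation level at the base of the deeper column (depth z_c below the surface of column A) and equate Σ ρ_i t_i down to z_c; mantle fills any gap and the z_c terms cancel.
Column A: 3584×ρ + 6735×2.69 + 21220×2.86 + (z_c − 31539)×3.36
Column B: 1151×0 + 19410×2.83 + 14430×2.98 + (z_c − 1151 − 33840)×3.36
The z_c×3.36 term appears on both sides and cancels. Collect the known terms of each column as K = Σ(ρt)_known − 3.36 × (depth of known layers): K_A = 78806.35 − 3.36×31539 = −27164.69; K_B = 97931.7 − 3.36×(1151 + 33840) = −19638.06.
Balance: K_A + 3584×ρ = K_B, so ρ = (K_B − K_A)/3584 = 7526.63/3584 = 2.1 g cm⁻³.

2.1 g cm⁻³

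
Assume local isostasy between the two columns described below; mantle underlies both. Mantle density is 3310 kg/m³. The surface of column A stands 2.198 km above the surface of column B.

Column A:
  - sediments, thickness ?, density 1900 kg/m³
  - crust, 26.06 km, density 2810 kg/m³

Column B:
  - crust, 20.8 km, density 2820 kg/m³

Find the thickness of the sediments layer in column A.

3.15 km

Take the compensation level at the base of the deeper column (depth z_c below the surface of column A) and equate Σ ρ_i t_i down to z_c; mantle fills any gap and the z_c terms cancel.
Column A: x×1900 + 26.06×2810 + (z_c − 26.06 − x)×3310
Column B: 2.198×0 + 20.8×2820 + (z_c − 2.198 − 20.8)×3310
The z_c×3310 term appears on both sides and cancels. Collect the known terms of each column as K = Σ(ρt)_known − 3310 × (depth of known layers): K_A = 73228.6 − 3310×26.06 = −13030; K_B = 58656 − 3310×(2.198 + 20.8) = −17467.38.
Balance: K_A − x×(3310 − 1900) = K_B, so x = (K_A − K_B)/(3310 − 1900) = 4437.38/1410 = 3.15 km.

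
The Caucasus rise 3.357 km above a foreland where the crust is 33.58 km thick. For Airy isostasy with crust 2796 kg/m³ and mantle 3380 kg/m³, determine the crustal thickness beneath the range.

Root depth r = h ρ_c / (ρ_m − ρ_c) = 3.357 km × 2796 / 584 = 16.07 km.
Total thickness = T + h + r = 33.58 km + 3.357 km + 16.07 km = 53 km.

53 km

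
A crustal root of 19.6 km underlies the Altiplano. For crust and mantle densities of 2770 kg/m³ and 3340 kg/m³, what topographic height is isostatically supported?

Balancing pressure at the compensation depth: ρ_c h = (ρ_m − ρ_c) r.
h = r (ρ_m − ρ_c) / ρ_c = 19.6 km × (3340 − 2770) / 2770 = 4.03 km.

4.03 km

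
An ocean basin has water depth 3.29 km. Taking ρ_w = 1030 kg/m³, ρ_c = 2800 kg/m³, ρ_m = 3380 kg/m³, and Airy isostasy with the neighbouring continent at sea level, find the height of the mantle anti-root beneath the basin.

10 km

Isostatic balance requires: replacing crust with seawater at the top is compensated by replacing crust with mantle at the base: d (ρ_c − ρ_w) = a (ρ_m − ρ_c).
a = d (ρ_c − ρ_w)/(ρ_m − ρ_c) = 3.29 km × 1770/580 = 10 km.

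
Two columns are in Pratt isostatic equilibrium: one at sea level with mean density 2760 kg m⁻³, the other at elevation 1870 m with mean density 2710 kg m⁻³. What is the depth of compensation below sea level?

ρ_ref D = ρ (D + h) → D (ρ_ref − ρ) = ρ h.
D = ρ h/(ρ_ref − ρ) = 2710 × 1870 m/(2760 − 2710) = 101000 m.

101000 m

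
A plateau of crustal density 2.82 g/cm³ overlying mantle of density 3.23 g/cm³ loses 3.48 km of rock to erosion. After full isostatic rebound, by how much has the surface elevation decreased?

0.442 km

Rebound u = e ρ_c/ρ_m = 3.48 km × 2.82/3.23 = 3.038 km.
Net surface drop = e − u = 3.48 km − 3.038 km = e (ρ_m − ρ_c)/ρ_m = 0.442 km.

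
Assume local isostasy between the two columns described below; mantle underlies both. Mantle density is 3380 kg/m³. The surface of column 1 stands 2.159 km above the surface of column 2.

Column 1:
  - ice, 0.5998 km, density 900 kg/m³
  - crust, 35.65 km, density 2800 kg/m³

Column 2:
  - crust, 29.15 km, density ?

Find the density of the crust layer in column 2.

2870 kg/m³

Take the compensation level at the base of the deeper column (depth z_c below the surface of column 1) and equate Σ ρ_i t_i down to z_c; mantle fills any gap and the z_c terms cancel.
Column 1: 0.5998×900 + 35.65×2800 + (z_c − 36.2498)×3380
Column 2: 2.159×0 + 29.15×ρ + (z_c − 2.159 − 29.15)×3380
The z_c×3380 term appears on both sides and cancels. Collect the known terms of each column as K = Σ(ρt)_known − 3380 × (depth of known layers): K_1 = 100359.82 − 3380×36.2498 = −22164.504; K_2 = 0 − 3380×(2.159 + 29.15) = −105824.42.
Balance: K_1 = K_2 + 29.15×ρ, so ρ = (K_1 − K_2)/29.15 = 83659.9/29.15 = 2870 kg/m³.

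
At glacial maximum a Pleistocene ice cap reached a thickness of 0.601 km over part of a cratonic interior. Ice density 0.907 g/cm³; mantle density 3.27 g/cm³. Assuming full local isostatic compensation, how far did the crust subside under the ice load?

Balancing pressure at the compensation depth: the ice load ρ_ice t is balanced by mantle displaced below, ρ_m s.
s = t ρ_ice / ρ_m = 0.601 km × 0.907/3.27 = 0.167 km.

0.167 km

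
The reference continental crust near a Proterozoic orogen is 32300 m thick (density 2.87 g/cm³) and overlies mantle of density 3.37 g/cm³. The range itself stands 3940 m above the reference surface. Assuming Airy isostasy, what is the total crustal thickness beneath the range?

Root depth r = h ρ_c / (ρ_m − ρ_c) = 3940 m × 2.87 / 0.5 = 22620 m.
Total thickness = T + h + r = 32300 m + 3940 m + 22620 m = 58900 m.

58900 m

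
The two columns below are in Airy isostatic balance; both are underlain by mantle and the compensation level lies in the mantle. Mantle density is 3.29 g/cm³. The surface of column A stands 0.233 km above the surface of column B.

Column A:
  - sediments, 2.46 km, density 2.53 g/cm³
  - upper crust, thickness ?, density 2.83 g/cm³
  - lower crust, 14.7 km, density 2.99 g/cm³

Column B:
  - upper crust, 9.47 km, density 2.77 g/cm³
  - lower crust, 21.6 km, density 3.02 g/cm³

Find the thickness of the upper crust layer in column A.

Take the compensation level at the base of the deeper column (depth z_c below the surface of column A) and equate Σ ρ_i t_i down to z_c; mantle fills any gap and the z_c terms cancel.
Column A: 2.46×2.53 + x×2.83 + 14.7×2.99 + (z_c − 17.16 − x)×3.29
Column B: 0.233×0 + 9.47×2.77 + 21.6×3.02 + (z_c − 0.233 − 31.07)×3.29
The z_c×3.29 term appears on both sides and cancels. Collect the known terms of each column as K = Σ(ρt)_known − 3.29 × (depth of known layers): K_A = 50.1768 − 3.29×17.16 = −6.2796; K_B = 91.4639 − 3.29×(0.233 + 31.07) = −11.52297.
Balance: K_A − x×(3.29 − 2.83) = K_B, so x = (K_A − K_B)/(3.29 − 2.83) = 5.24337/0.46 = 11.4 km.

11.4 km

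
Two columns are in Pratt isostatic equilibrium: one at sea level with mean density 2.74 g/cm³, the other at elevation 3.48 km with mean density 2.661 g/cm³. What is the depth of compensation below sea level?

117 km

ρ_ref D = ρ (D + h) → D (ρ_ref − ρ) = ρ h.
D = ρ h/(ρ_ref − ρ) = 2.661 × 3.48 km/(2.74 − 2.661) = 117 km.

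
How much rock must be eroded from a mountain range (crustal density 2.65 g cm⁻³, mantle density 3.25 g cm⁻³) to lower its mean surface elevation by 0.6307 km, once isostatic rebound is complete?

Net drop Δ = e − u = e − e ρ_c/ρ_m = e (ρ_m − ρ_c)/ρ_m.
e = Δ ρ_m/(ρ_m − ρ_c) = 0.6307 km × 3.25/0.6 = 3.42 km.

3.42 km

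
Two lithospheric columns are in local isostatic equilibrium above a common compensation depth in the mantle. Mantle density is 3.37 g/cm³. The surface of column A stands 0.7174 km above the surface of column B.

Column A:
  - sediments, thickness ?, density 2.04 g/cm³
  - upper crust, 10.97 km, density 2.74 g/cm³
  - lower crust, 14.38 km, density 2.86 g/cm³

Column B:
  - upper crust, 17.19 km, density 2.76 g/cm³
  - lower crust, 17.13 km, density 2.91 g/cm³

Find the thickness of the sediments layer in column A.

Take the compensation level at the base of the deeper column (depth z_c below the surface of column A) and equate Σ ρ_i t_i down to z_c; mantle fills any gap and the z_c terms cancel.
Column A: x×2.04 + 10.97×2.74 + 14.38×2.86 + (z_c − 25.35 − x)×3.37
Column B: 0.7174×0 + 17.19×2.76 + 17.13×2.91 + (z_c − 0.7174 − 34.32)×3.37
The z_c×3.37 term appears on both sides and cancels. Collect the known terms of each column as K = Σ(ρt)_known − 3.37 × (depth of known layers): K_A = 71.1846 − 3.37×25.35 = −14.2449; K_B = 97.2927 − 3.37×(0.7174 + 34.32) = −20.783338.
Balance: K_A − x×(3.37 − 2.04) = K_B, so x = (K_A − K_B)/(3.37 − 2.04) = 6.53844/1.33 = 4.92 km.

4.92 km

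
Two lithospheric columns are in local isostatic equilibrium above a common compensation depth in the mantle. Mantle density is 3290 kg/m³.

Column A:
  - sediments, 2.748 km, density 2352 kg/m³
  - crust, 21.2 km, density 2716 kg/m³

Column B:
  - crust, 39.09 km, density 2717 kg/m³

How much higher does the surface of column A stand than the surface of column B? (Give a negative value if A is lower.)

−2.33 km

For any compensation level in the mantle, the mantle terms cancel and isostasy reduces to e = (Σt_A − Σt_B) − (Σ(ρt)_A − Σ(ρt)_B) / ρ_m.
Σt_A = 23.948 km; Σt_B = 39.09 km; Σ(ρt)_A = 64042.496; Σ(ρt)_B = 106207.53 (in km·kg/m³).
e = (23.948 − 39.09) − (64042.496 − 106207.53) / 3290 = −2.33 km.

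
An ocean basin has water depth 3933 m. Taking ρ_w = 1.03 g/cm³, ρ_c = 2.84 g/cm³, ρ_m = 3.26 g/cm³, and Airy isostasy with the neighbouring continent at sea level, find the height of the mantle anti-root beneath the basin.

For local isostatic compensation: replacing crust with seawater at the top is compensated by replacing crust with mantle at the base: d (ρ_c − ρ_w) = a (ρ_m − ρ_c).
a = d (ρ_c − ρ_w)/(ρ_m − ρ_c) = 3933 m × 1.81/0.42 = 16900 m.

16900 m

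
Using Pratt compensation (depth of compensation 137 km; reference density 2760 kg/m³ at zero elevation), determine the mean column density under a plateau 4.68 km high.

2670 kg/m³

Pratt balance: ρ_ref D = ρ (D + h).
ρ = ρ_ref D/(D + h) = 2760 × 137 km/(137 km + 4.68 km) = 2670 kg/m³.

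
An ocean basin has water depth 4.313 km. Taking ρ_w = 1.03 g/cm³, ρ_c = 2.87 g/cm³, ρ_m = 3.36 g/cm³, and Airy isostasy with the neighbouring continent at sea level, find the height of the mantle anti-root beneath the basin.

16.2 km

For local isostatic compensation: replacing crust with seawater at the top is compensated by replacing crust with mantle at the base: d (ρ_c − ρ_w) = a (ρ_m − ρ_c).
a = d (ρ_c − ρ_w)/(ρ_m − ρ_c) = 4.313 km × 1.84/0.49 = 16.2 km.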